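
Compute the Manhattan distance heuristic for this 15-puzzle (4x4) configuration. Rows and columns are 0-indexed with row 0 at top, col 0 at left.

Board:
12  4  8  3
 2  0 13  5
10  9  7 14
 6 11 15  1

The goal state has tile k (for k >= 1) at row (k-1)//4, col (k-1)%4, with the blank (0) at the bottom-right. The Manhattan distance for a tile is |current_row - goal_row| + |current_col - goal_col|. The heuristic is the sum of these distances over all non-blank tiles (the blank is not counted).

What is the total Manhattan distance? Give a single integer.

Tile 12: (0,0)->(2,3) = 5
Tile 4: (0,1)->(0,3) = 2
Tile 8: (0,2)->(1,3) = 2
Tile 3: (0,3)->(0,2) = 1
Tile 2: (1,0)->(0,1) = 2
Tile 13: (1,2)->(3,0) = 4
Tile 5: (1,3)->(1,0) = 3
Tile 10: (2,0)->(2,1) = 1
Tile 9: (2,1)->(2,0) = 1
Tile 7: (2,2)->(1,2) = 1
Tile 14: (2,3)->(3,1) = 3
Tile 6: (3,0)->(1,1) = 3
Tile 11: (3,1)->(2,2) = 2
Tile 15: (3,2)->(3,2) = 0
Tile 1: (3,3)->(0,0) = 6
Sum: 5 + 2 + 2 + 1 + 2 + 4 + 3 + 1 + 1 + 1 + 3 + 3 + 2 + 0 + 6 = 36

Answer: 36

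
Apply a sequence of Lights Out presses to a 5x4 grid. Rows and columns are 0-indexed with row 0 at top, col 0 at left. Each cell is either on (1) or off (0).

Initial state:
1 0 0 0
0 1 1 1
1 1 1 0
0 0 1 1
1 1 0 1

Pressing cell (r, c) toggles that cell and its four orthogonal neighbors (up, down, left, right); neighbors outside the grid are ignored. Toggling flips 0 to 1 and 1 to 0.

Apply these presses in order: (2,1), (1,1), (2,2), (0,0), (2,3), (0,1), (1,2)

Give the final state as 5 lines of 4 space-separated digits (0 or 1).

After press 1 at (2,1):
1 0 0 0
0 0 1 1
0 0 0 0
0 1 1 1
1 1 0 1

After press 2 at (1,1):
1 1 0 0
1 1 0 1
0 1 0 0
0 1 1 1
1 1 0 1

After press 3 at (2,2):
1 1 0 0
1 1 1 1
0 0 1 1
0 1 0 1
1 1 0 1

After press 4 at (0,0):
0 0 0 0
0 1 1 1
0 0 1 1
0 1 0 1
1 1 0 1

After press 5 at (2,3):
0 0 0 0
0 1 1 0
0 0 0 0
0 1 0 0
1 1 0 1

After press 6 at (0,1):
1 1 1 0
0 0 1 0
0 0 0 0
0 1 0 0
1 1 0 1

After press 7 at (1,2):
1 1 0 0
0 1 0 1
0 0 1 0
0 1 0 0
1 1 0 1

Answer: 1 1 0 0
0 1 0 1
0 0 1 0
0 1 0 0
1 1 0 1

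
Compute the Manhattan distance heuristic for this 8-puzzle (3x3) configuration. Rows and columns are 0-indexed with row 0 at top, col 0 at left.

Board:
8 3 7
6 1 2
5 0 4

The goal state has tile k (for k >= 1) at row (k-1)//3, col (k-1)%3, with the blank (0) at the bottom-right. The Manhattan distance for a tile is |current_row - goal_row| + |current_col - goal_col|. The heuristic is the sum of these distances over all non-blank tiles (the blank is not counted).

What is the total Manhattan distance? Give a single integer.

Tile 8: at (0,0), goal (2,1), distance |0-2|+|0-1| = 3
Tile 3: at (0,1), goal (0,2), distance |0-0|+|1-2| = 1
Tile 7: at (0,2), goal (2,0), distance |0-2|+|2-0| = 4
Tile 6: at (1,0), goal (1,2), distance |1-1|+|0-2| = 2
Tile 1: at (1,1), goal (0,0), distance |1-0|+|1-0| = 2
Tile 2: at (1,2), goal (0,1), distance |1-0|+|2-1| = 2
Tile 5: at (2,0), goal (1,1), distance |2-1|+|0-1| = 2
Tile 4: at (2,2), goal (1,0), distance |2-1|+|2-0| = 3
Sum: 3 + 1 + 4 + 2 + 2 + 2 + 2 + 3 = 19

Answer: 19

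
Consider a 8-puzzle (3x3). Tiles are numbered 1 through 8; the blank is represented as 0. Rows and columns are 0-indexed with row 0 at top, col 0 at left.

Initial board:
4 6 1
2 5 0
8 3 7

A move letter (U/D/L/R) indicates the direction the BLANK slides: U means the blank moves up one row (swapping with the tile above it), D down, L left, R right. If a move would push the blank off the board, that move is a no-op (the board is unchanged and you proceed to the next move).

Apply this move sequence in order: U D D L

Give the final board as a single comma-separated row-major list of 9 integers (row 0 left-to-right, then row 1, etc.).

After move 1 (U):
4 6 0
2 5 1
8 3 7

After move 2 (D):
4 6 1
2 5 0
8 3 7

After move 3 (D):
4 6 1
2 5 7
8 3 0

After move 4 (L):
4 6 1
2 5 7
8 0 3

Answer: 4, 6, 1, 2, 5, 7, 8, 0, 3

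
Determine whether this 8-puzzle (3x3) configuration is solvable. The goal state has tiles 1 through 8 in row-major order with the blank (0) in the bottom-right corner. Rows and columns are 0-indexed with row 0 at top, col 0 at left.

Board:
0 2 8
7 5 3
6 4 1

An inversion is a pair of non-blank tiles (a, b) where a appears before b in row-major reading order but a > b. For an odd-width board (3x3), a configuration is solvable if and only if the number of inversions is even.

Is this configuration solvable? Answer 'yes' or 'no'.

Inversions (pairs i<j in row-major order where tile[i] > tile[j] > 0): 19
19 is odd, so the puzzle is not solvable.

Answer: no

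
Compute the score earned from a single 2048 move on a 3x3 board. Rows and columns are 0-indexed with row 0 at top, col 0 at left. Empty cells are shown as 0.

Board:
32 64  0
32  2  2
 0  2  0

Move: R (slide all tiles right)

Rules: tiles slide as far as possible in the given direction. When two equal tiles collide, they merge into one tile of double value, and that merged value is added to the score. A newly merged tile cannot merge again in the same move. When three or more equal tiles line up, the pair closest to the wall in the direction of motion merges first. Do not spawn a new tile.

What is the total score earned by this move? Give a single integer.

Answer: 4

Derivation:
Slide right:
row 0: [32, 64, 0] -> [0, 32, 64]  score +0 (running 0)
row 1: [32, 2, 2] -> [0, 32, 4]  score +4 (running 4)
row 2: [0, 2, 0] -> [0, 0, 2]  score +0 (running 4)
Board after move:
 0 32 64
 0 32  4
 0  0  2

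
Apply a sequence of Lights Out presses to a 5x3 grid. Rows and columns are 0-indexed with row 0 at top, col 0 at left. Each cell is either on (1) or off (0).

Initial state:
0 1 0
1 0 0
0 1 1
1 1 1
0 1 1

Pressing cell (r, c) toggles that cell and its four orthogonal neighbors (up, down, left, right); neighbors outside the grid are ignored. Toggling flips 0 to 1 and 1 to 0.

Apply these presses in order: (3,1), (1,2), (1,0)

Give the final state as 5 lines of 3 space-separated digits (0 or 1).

Answer: 1 1 1
0 0 1
1 0 0
0 0 0
0 0 1

Derivation:
After press 1 at (3,1):
0 1 0
1 0 0
0 0 1
0 0 0
0 0 1

After press 2 at (1,2):
0 1 1
1 1 1
0 0 0
0 0 0
0 0 1

After press 3 at (1,0):
1 1 1
0 0 1
1 0 0
0 0 0
0 0 1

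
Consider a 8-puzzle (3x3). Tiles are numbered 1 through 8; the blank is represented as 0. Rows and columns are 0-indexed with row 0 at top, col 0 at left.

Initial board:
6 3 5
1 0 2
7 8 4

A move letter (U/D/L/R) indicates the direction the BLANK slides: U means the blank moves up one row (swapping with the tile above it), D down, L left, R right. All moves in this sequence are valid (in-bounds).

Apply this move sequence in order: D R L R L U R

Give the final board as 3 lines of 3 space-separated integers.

Answer: 6 3 5
1 2 0
7 8 4

Derivation:
After move 1 (D):
6 3 5
1 8 2
7 0 4

After move 2 (R):
6 3 5
1 8 2
7 4 0

After move 3 (L):
6 3 5
1 8 2
7 0 4

After move 4 (R):
6 3 5
1 8 2
7 4 0

After move 5 (L):
6 3 5
1 8 2
7 0 4

After move 6 (U):
6 3 5
1 0 2
7 8 4

After move 7 (R):
6 3 5
1 2 0
7 8 4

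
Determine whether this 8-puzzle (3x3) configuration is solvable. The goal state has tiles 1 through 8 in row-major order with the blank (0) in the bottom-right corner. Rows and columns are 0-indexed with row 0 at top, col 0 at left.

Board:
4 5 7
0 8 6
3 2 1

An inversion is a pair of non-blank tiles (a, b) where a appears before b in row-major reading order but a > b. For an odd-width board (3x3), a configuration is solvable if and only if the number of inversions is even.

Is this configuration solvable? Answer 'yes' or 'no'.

Answer: yes

Derivation:
Inversions (pairs i<j in row-major order where tile[i] > tile[j] > 0): 20
20 is even, so the puzzle is solvable.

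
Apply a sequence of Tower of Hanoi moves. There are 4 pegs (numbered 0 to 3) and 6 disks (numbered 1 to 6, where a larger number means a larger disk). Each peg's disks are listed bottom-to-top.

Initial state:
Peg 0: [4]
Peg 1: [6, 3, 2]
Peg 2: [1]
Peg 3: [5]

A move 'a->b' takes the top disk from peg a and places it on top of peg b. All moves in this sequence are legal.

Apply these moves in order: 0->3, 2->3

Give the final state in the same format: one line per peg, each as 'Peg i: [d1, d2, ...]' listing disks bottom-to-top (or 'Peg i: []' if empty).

Answer: Peg 0: []
Peg 1: [6, 3, 2]
Peg 2: []
Peg 3: [5, 4, 1]

Derivation:
After move 1 (0->3):
Peg 0: []
Peg 1: [6, 3, 2]
Peg 2: [1]
Peg 3: [5, 4]

After move 2 (2->3):
Peg 0: []
Peg 1: [6, 3, 2]
Peg 2: []
Peg 3: [5, 4, 1]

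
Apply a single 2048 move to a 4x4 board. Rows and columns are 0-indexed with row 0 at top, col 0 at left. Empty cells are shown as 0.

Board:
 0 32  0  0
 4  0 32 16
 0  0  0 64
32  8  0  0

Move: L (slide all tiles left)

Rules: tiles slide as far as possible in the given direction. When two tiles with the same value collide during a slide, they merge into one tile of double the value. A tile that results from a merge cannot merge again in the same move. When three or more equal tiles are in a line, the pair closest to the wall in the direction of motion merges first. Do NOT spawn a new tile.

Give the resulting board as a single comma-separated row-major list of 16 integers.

Slide left:
row 0: [0, 32, 0, 0] -> [32, 0, 0, 0]
row 1: [4, 0, 32, 16] -> [4, 32, 16, 0]
row 2: [0, 0, 0, 64] -> [64, 0, 0, 0]
row 3: [32, 8, 0, 0] -> [32, 8, 0, 0]

Answer: 32, 0, 0, 0, 4, 32, 16, 0, 64, 0, 0, 0, 32, 8, 0, 0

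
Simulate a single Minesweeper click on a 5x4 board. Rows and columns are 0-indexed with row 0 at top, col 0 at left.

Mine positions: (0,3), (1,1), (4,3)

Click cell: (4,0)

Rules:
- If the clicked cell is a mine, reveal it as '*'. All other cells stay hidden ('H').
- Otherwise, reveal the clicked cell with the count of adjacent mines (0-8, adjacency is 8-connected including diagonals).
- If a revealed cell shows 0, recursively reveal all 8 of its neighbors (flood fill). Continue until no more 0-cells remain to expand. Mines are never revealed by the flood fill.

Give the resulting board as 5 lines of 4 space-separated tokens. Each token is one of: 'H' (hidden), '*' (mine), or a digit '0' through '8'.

H H H H
H H H H
1 1 1 H
0 0 1 H
0 0 1 H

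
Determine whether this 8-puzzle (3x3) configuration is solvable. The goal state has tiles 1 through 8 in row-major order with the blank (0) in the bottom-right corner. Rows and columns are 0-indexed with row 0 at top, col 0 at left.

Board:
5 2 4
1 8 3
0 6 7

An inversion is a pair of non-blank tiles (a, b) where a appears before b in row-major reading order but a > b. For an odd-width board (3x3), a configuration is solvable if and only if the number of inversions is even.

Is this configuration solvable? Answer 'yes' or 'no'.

Answer: yes

Derivation:
Inversions (pairs i<j in row-major order where tile[i] > tile[j] > 0): 10
10 is even, so the puzzle is solvable.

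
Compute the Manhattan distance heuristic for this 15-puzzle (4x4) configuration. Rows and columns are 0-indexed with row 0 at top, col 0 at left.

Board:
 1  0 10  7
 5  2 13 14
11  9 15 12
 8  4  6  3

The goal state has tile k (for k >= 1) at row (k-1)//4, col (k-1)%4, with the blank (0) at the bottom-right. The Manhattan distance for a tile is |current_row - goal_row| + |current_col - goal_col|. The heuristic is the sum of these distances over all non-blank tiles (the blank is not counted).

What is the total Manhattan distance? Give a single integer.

Tile 1: at (0,0), goal (0,0), distance |0-0|+|0-0| = 0
Tile 10: at (0,2), goal (2,1), distance |0-2|+|2-1| = 3
Tile 7: at (0,3), goal (1,2), distance |0-1|+|3-2| = 2
Tile 5: at (1,0), goal (1,0), distance |1-1|+|0-0| = 0
Tile 2: at (1,1), goal (0,1), distance |1-0|+|1-1| = 1
Tile 13: at (1,2), goal (3,0), distance |1-3|+|2-0| = 4
Tile 14: at (1,3), goal (3,1), distance |1-3|+|3-1| = 4
Tile 11: at (2,0), goal (2,2), distance |2-2|+|0-2| = 2
Tile 9: at (2,1), goal (2,0), distance |2-2|+|1-0| = 1
Tile 15: at (2,2), goal (3,2), distance |2-3|+|2-2| = 1
Tile 12: at (2,3), goal (2,3), distance |2-2|+|3-3| = 0
Tile 8: at (3,0), goal (1,3), distance |3-1|+|0-3| = 5
Tile 4: at (3,1), goal (0,3), distance |3-0|+|1-3| = 5
Tile 6: at (3,2), goal (1,1), distance |3-1|+|2-1| = 3
Tile 3: at (3,3), goal (0,2), distance |3-0|+|3-2| = 4
Sum: 0 + 3 + 2 + 0 + 1 + 4 + 4 + 2 + 1 + 1 + 0 + 5 + 5 + 3 + 4 = 35

Answer: 35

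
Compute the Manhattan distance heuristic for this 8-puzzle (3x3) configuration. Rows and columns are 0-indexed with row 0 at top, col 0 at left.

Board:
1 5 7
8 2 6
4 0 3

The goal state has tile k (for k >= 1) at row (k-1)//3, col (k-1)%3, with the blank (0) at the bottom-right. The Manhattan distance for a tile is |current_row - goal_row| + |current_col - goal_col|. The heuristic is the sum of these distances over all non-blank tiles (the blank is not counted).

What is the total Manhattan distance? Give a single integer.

Answer: 11

Derivation:
Tile 1: at (0,0), goal (0,0), distance |0-0|+|0-0| = 0
Tile 5: at (0,1), goal (1,1), distance |0-1|+|1-1| = 1
Tile 7: at (0,2), goal (2,0), distance |0-2|+|2-0| = 4
Tile 8: at (1,0), goal (2,1), distance |1-2|+|0-1| = 2
Tile 2: at (1,1), goal (0,1), distance |1-0|+|1-1| = 1
Tile 6: at (1,2), goal (1,2), distance |1-1|+|2-2| = 0
Tile 4: at (2,0), goal (1,0), distance |2-1|+|0-0| = 1
Tile 3: at (2,2), goal (0,2), distance |2-0|+|2-2| = 2
Sum: 0 + 1 + 4 + 2 + 1 + 0 + 1 + 2 = 11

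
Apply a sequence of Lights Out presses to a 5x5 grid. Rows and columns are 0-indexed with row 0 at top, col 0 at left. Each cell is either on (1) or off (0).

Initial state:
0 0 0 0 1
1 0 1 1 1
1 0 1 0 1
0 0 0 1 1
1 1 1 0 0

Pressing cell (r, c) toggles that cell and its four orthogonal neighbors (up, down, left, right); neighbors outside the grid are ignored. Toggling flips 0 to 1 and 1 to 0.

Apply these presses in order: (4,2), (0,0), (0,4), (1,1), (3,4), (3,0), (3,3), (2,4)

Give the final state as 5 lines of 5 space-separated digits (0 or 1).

After press 1 at (4,2):
0 0 0 0 1
1 0 1 1 1
1 0 1 0 1
0 0 1 1 1
1 0 0 1 0

After press 2 at (0,0):
1 1 0 0 1
0 0 1 1 1
1 0 1 0 1
0 0 1 1 1
1 0 0 1 0

After press 3 at (0,4):
1 1 0 1 0
0 0 1 1 0
1 0 1 0 1
0 0 1 1 1
1 0 0 1 0

After press 4 at (1,1):
1 0 0 1 0
1 1 0 1 0
1 1 1 0 1
0 0 1 1 1
1 0 0 1 0

After press 5 at (3,4):
1 0 0 1 0
1 1 0 1 0
1 1 1 0 0
0 0 1 0 0
1 0 0 1 1

After press 6 at (3,0):
1 0 0 1 0
1 1 0 1 0
0 1 1 0 0
1 1 1 0 0
0 0 0 1 1

After press 7 at (3,3):
1 0 0 1 0
1 1 0 1 0
0 1 1 1 0
1 1 0 1 1
0 0 0 0 1

After press 8 at (2,4):
1 0 0 1 0
1 1 0 1 1
0 1 1 0 1
1 1 0 1 0
0 0 0 0 1

Answer: 1 0 0 1 0
1 1 0 1 1
0 1 1 0 1
1 1 0 1 0
0 0 0 0 1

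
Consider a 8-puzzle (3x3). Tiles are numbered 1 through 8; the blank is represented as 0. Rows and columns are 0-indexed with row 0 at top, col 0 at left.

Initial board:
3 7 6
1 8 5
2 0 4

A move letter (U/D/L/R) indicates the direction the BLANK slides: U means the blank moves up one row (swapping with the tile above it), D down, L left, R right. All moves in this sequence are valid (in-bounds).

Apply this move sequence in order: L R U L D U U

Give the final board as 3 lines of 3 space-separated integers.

After move 1 (L):
3 7 6
1 8 5
0 2 4

After move 2 (R):
3 7 6
1 8 5
2 0 4

After move 3 (U):
3 7 6
1 0 5
2 8 4

After move 4 (L):
3 7 6
0 1 5
2 8 4

After move 5 (D):
3 7 6
2 1 5
0 8 4

After move 6 (U):
3 7 6
0 1 5
2 8 4

After move 7 (U):
0 7 6
3 1 5
2 8 4

Answer: 0 7 6
3 1 5
2 8 4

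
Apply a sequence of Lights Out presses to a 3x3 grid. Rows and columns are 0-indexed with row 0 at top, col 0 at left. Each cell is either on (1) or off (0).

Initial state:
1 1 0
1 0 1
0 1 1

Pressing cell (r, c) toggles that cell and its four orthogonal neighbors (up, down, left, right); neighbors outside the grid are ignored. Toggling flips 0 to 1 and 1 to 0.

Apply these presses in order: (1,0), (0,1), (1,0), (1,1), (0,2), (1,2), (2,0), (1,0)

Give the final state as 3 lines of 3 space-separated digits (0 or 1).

After press 1 at (1,0):
0 1 0
0 1 1
1 1 1

After press 2 at (0,1):
1 0 1
0 0 1
1 1 1

After press 3 at (1,0):
0 0 1
1 1 1
0 1 1

After press 4 at (1,1):
0 1 1
0 0 0
0 0 1

After press 5 at (0,2):
0 0 0
0 0 1
0 0 1

After press 6 at (1,2):
0 0 1
0 1 0
0 0 0

After press 7 at (2,0):
0 0 1
1 1 0
1 1 0

After press 8 at (1,0):
1 0 1
0 0 0
0 1 0

Answer: 1 0 1
0 0 0
0 1 0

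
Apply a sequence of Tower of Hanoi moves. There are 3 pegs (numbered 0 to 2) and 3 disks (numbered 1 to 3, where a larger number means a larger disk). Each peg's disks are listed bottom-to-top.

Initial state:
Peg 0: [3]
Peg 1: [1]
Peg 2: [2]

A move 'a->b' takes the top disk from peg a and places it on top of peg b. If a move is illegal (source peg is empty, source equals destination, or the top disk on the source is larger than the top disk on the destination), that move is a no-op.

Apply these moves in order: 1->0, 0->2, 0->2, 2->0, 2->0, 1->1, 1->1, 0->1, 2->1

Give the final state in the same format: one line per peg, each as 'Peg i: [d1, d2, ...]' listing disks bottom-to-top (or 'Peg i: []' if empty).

Answer: Peg 0: [3]
Peg 1: [1]
Peg 2: [2]

Derivation:
After move 1 (1->0):
Peg 0: [3, 1]
Peg 1: []
Peg 2: [2]

After move 2 (0->2):
Peg 0: [3]
Peg 1: []
Peg 2: [2, 1]

After move 3 (0->2):
Peg 0: [3]
Peg 1: []
Peg 2: [2, 1]

After move 4 (2->0):
Peg 0: [3, 1]
Peg 1: []
Peg 2: [2]

After move 5 (2->0):
Peg 0: [3, 1]
Peg 1: []
Peg 2: [2]

After move 6 (1->1):
Peg 0: [3, 1]
Peg 1: []
Peg 2: [2]

After move 7 (1->1):
Peg 0: [3, 1]
Peg 1: []
Peg 2: [2]

After move 8 (0->1):
Peg 0: [3]
Peg 1: [1]
Peg 2: [2]

After move 9 (2->1):
Peg 0: [3]
Peg 1: [1]
Peg 2: [2]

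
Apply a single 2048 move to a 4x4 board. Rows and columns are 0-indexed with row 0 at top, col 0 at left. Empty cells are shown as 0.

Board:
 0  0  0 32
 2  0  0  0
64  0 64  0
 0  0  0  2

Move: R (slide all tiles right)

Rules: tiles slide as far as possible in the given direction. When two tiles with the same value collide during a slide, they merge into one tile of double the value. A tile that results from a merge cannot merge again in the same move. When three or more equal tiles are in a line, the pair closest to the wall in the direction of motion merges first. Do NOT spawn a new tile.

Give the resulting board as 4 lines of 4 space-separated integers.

Answer:   0   0   0  32
  0   0   0   2
  0   0   0 128
  0   0   0   2

Derivation:
Slide right:
row 0: [0, 0, 0, 32] -> [0, 0, 0, 32]
row 1: [2, 0, 0, 0] -> [0, 0, 0, 2]
row 2: [64, 0, 64, 0] -> [0, 0, 0, 128]
row 3: [0, 0, 0, 2] -> [0, 0, 0, 2]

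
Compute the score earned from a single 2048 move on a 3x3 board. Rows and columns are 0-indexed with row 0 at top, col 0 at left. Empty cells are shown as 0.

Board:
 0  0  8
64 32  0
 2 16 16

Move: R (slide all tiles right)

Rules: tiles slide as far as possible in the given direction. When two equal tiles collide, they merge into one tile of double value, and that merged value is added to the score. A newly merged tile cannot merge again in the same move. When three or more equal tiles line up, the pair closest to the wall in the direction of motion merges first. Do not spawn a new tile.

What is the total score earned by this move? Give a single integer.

Answer: 32

Derivation:
Slide right:
row 0: [0, 0, 8] -> [0, 0, 8]  score +0 (running 0)
row 1: [64, 32, 0] -> [0, 64, 32]  score +0 (running 0)
row 2: [2, 16, 16] -> [0, 2, 32]  score +32 (running 32)
Board after move:
 0  0  8
 0 64 32
 0  2 32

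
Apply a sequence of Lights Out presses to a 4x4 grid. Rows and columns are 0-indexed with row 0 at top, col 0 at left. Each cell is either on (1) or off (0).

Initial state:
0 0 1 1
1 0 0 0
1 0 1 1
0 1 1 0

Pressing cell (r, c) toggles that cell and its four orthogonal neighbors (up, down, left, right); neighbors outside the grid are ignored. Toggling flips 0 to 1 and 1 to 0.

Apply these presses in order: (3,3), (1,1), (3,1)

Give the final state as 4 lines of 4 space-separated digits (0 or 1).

After press 1 at (3,3):
0 0 1 1
1 0 0 0
1 0 1 0
0 1 0 1

After press 2 at (1,1):
0 1 1 1
0 1 1 0
1 1 1 0
0 1 0 1

After press 3 at (3,1):
0 1 1 1
0 1 1 0
1 0 1 0
1 0 1 1

Answer: 0 1 1 1
0 1 1 0
1 0 1 0
1 0 1 1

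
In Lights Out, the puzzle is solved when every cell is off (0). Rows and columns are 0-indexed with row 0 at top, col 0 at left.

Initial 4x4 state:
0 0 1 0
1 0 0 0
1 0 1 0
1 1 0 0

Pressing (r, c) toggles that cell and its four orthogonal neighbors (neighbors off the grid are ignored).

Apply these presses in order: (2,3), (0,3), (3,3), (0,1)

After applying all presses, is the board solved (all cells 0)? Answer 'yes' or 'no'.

After press 1 at (2,3):
0 0 1 0
1 0 0 1
1 0 0 1
1 1 0 1

After press 2 at (0,3):
0 0 0 1
1 0 0 0
1 0 0 1
1 1 0 1

After press 3 at (3,3):
0 0 0 1
1 0 0 0
1 0 0 0
1 1 1 0

After press 4 at (0,1):
1 1 1 1
1 1 0 0
1 0 0 0
1 1 1 0

Lights still on: 10

Answer: no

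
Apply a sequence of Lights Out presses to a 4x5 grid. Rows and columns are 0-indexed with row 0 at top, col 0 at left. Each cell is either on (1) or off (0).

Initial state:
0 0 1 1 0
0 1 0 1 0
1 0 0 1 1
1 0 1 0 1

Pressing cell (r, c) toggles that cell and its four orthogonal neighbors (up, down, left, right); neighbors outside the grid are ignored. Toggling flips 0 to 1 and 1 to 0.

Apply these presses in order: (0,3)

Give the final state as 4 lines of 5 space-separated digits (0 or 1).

Answer: 0 0 0 0 1
0 1 0 0 0
1 0 0 1 1
1 0 1 0 1

Derivation:
After press 1 at (0,3):
0 0 0 0 1
0 1 0 0 0
1 0 0 1 1
1 0 1 0 1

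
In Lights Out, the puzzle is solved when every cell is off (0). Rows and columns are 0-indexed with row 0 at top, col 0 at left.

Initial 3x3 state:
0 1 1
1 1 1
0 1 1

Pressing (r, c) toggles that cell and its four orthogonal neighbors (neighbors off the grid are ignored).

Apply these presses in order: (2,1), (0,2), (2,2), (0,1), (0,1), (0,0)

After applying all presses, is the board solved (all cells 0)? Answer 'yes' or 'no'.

Answer: no

Derivation:
After press 1 at (2,1):
0 1 1
1 0 1
1 0 0

After press 2 at (0,2):
0 0 0
1 0 0
1 0 0

After press 3 at (2,2):
0 0 0
1 0 1
1 1 1

After press 4 at (0,1):
1 1 1
1 1 1
1 1 1

After press 5 at (0,1):
0 0 0
1 0 1
1 1 1

After press 6 at (0,0):
1 1 0
0 0 1
1 1 1

Lights still on: 6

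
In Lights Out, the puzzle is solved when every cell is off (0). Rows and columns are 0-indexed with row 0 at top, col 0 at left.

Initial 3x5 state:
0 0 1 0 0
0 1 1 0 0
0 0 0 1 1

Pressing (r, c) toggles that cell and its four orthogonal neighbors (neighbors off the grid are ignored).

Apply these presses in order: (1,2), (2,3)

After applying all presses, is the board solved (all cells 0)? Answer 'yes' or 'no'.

Answer: yes

Derivation:
After press 1 at (1,2):
0 0 0 0 0
0 0 0 1 0
0 0 1 1 1

After press 2 at (2,3):
0 0 0 0 0
0 0 0 0 0
0 0 0 0 0

Lights still on: 0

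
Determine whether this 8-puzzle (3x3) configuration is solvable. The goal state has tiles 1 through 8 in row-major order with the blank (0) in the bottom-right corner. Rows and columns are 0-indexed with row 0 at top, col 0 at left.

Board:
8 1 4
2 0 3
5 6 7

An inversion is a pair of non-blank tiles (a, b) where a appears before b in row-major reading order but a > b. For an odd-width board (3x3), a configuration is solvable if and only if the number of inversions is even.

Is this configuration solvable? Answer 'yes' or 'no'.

Inversions (pairs i<j in row-major order where tile[i] > tile[j] > 0): 9
9 is odd, so the puzzle is not solvable.

Answer: no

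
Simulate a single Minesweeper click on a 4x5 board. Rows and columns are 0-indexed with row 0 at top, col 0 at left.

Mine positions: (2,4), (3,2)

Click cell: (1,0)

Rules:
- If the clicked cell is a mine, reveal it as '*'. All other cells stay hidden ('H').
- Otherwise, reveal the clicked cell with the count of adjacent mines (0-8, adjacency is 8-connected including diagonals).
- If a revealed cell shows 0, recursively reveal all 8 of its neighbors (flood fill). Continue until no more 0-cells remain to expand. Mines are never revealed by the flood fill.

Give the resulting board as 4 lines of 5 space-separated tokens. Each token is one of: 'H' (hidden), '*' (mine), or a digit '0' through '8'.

0 0 0 0 0
0 0 0 1 1
0 1 1 2 H
0 1 H H H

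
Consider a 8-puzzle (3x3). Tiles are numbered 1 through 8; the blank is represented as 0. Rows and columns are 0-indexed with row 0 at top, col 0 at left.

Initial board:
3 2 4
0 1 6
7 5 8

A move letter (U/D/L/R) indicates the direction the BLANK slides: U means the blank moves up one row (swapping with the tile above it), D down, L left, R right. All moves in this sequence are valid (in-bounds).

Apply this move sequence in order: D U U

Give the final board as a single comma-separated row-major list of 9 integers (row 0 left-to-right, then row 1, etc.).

Answer: 0, 2, 4, 3, 1, 6, 7, 5, 8

Derivation:
After move 1 (D):
3 2 4
7 1 6
0 5 8

After move 2 (U):
3 2 4
0 1 6
7 5 8

After move 3 (U):
0 2 4
3 1 6
7 5 8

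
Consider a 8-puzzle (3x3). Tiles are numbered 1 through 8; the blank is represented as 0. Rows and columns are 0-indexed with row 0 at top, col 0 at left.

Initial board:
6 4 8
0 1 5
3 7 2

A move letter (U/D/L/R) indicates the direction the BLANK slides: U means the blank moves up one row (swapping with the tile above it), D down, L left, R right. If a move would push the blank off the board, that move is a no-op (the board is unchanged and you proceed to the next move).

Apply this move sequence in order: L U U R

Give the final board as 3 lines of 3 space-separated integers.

After move 1 (L):
6 4 8
0 1 5
3 7 2

After move 2 (U):
0 4 8
6 1 5
3 7 2

After move 3 (U):
0 4 8
6 1 5
3 7 2

After move 4 (R):
4 0 8
6 1 5
3 7 2

Answer: 4 0 8
6 1 5
3 7 2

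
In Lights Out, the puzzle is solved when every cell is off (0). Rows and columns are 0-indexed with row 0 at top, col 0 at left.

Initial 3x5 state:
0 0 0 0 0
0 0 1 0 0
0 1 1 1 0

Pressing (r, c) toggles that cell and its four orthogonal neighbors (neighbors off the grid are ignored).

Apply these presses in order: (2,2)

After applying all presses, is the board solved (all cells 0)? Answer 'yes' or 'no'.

After press 1 at (2,2):
0 0 0 0 0
0 0 0 0 0
0 0 0 0 0

Lights still on: 0

Answer: yes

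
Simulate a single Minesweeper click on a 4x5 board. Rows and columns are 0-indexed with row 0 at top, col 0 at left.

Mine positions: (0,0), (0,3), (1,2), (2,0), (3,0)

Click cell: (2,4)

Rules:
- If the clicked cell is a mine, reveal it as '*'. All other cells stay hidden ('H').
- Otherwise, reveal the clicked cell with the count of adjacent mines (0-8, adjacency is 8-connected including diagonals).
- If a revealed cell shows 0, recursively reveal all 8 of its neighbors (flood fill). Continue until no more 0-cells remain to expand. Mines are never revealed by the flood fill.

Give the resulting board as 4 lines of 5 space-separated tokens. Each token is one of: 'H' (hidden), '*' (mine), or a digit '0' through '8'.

H H H H H
H H H 2 1
H 3 1 1 0
H 2 0 0 0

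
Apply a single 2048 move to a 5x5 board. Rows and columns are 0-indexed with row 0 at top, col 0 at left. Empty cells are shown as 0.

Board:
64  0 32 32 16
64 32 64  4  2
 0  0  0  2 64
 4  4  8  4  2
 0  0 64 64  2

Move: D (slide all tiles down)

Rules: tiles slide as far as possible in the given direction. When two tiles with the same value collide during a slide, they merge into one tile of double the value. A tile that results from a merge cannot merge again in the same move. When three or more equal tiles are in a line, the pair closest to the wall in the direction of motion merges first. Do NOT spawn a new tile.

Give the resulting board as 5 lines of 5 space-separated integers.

Answer:   0   0   0  32   0
  0   0  32   4  16
  0   0  64   2   2
128  32   8   4  64
  4   4  64  64   4

Derivation:
Slide down:
col 0: [64, 64, 0, 4, 0] -> [0, 0, 0, 128, 4]
col 1: [0, 32, 0, 4, 0] -> [0, 0, 0, 32, 4]
col 2: [32, 64, 0, 8, 64] -> [0, 32, 64, 8, 64]
col 3: [32, 4, 2, 4, 64] -> [32, 4, 2, 4, 64]
col 4: [16, 2, 64, 2, 2] -> [0, 16, 2, 64, 4]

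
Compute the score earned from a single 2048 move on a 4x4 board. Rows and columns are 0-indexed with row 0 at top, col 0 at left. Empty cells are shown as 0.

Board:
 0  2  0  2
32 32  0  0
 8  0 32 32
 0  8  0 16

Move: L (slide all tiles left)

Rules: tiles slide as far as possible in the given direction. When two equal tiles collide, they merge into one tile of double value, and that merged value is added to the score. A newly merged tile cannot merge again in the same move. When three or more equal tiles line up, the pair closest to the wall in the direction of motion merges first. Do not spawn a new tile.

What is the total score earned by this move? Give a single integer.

Answer: 132

Derivation:
Slide left:
row 0: [0, 2, 0, 2] -> [4, 0, 0, 0]  score +4 (running 4)
row 1: [32, 32, 0, 0] -> [64, 0, 0, 0]  score +64 (running 68)
row 2: [8, 0, 32, 32] -> [8, 64, 0, 0]  score +64 (running 132)
row 3: [0, 8, 0, 16] -> [8, 16, 0, 0]  score +0 (running 132)
Board after move:
 4  0  0  0
64  0  0  0
 8 64  0  0
 8 16  0  0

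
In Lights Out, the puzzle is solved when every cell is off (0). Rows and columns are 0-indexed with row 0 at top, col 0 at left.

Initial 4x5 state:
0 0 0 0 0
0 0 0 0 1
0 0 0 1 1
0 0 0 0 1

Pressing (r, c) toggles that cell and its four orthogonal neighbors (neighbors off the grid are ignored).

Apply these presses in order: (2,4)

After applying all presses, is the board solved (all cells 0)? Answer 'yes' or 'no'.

After press 1 at (2,4):
0 0 0 0 0
0 0 0 0 0
0 0 0 0 0
0 0 0 0 0

Lights still on: 0

Answer: yes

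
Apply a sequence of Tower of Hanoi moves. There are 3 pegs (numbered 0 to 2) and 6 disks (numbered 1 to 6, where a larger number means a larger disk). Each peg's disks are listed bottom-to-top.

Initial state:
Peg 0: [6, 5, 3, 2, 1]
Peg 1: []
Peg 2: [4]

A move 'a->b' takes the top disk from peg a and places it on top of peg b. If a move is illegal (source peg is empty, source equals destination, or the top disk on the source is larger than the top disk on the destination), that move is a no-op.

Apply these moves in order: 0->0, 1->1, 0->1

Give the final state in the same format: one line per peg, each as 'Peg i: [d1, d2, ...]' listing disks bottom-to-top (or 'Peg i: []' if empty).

After move 1 (0->0):
Peg 0: [6, 5, 3, 2, 1]
Peg 1: []
Peg 2: [4]

After move 2 (1->1):
Peg 0: [6, 5, 3, 2, 1]
Peg 1: []
Peg 2: [4]

After move 3 (0->1):
Peg 0: [6, 5, 3, 2]
Peg 1: [1]
Peg 2: [4]

Answer: Peg 0: [6, 5, 3, 2]
Peg 1: [1]
Peg 2: [4]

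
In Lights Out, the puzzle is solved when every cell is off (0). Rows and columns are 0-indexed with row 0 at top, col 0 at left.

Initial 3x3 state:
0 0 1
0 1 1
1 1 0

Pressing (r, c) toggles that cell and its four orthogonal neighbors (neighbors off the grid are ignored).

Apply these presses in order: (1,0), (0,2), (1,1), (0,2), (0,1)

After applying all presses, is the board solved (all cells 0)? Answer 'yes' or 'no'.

After press 1 at (1,0):
1 0 1
1 0 1
0 1 0

After press 2 at (0,2):
1 1 0
1 0 0
0 1 0

After press 3 at (1,1):
1 0 0
0 1 1
0 0 0

After press 4 at (0,2):
1 1 1
0 1 0
0 0 0

After press 5 at (0,1):
0 0 0
0 0 0
0 0 0

Lights still on: 0

Answer: yes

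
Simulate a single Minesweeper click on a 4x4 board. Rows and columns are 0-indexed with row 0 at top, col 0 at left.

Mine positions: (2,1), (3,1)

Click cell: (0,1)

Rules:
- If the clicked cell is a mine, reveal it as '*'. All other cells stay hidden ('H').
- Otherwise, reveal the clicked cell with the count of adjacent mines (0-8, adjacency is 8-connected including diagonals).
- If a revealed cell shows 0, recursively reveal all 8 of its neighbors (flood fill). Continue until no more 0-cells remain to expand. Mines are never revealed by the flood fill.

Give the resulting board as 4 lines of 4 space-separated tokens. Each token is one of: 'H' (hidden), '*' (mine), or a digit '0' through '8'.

0 0 0 0
1 1 1 0
H H 2 0
H H 2 0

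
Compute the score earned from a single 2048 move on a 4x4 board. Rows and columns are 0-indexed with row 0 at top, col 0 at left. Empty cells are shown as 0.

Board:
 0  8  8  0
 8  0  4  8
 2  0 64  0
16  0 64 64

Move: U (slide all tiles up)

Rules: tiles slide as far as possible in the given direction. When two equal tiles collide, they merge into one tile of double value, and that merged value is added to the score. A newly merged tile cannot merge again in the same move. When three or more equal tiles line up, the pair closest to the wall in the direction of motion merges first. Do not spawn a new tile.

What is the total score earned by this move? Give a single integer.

Slide up:
col 0: [0, 8, 2, 16] -> [8, 2, 16, 0]  score +0 (running 0)
col 1: [8, 0, 0, 0] -> [8, 0, 0, 0]  score +0 (running 0)
col 2: [8, 4, 64, 64] -> [8, 4, 128, 0]  score +128 (running 128)
col 3: [0, 8, 0, 64] -> [8, 64, 0, 0]  score +0 (running 128)
Board after move:
  8   8   8   8
  2   0   4  64
 16   0 128   0
  0   0   0   0

Answer: 128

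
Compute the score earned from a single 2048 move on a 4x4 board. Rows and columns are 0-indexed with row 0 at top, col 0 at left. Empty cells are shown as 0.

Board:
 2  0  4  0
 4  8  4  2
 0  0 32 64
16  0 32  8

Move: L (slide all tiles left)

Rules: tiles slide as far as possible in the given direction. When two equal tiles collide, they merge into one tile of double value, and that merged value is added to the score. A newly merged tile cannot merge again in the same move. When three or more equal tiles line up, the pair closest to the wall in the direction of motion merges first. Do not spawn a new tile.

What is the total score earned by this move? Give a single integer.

Answer: 0

Derivation:
Slide left:
row 0: [2, 0, 4, 0] -> [2, 4, 0, 0]  score +0 (running 0)
row 1: [4, 8, 4, 2] -> [4, 8, 4, 2]  score +0 (running 0)
row 2: [0, 0, 32, 64] -> [32, 64, 0, 0]  score +0 (running 0)
row 3: [16, 0, 32, 8] -> [16, 32, 8, 0]  score +0 (running 0)
Board after move:
 2  4  0  0
 4  8  4  2
32 64  0  0
16 32  8  0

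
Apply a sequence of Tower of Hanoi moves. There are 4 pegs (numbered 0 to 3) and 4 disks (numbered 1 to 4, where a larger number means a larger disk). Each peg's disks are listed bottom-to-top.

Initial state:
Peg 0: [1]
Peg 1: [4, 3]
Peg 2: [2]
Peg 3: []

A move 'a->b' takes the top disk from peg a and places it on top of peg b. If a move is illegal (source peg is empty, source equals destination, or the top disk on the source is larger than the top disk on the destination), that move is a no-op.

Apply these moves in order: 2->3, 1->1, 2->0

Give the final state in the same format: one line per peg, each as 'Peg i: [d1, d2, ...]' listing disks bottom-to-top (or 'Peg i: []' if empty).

After move 1 (2->3):
Peg 0: [1]
Peg 1: [4, 3]
Peg 2: []
Peg 3: [2]

After move 2 (1->1):
Peg 0: [1]
Peg 1: [4, 3]
Peg 2: []
Peg 3: [2]

After move 3 (2->0):
Peg 0: [1]
Peg 1: [4, 3]
Peg 2: []
Peg 3: [2]

Answer: Peg 0: [1]
Peg 1: [4, 3]
Peg 2: []
Peg 3: [2]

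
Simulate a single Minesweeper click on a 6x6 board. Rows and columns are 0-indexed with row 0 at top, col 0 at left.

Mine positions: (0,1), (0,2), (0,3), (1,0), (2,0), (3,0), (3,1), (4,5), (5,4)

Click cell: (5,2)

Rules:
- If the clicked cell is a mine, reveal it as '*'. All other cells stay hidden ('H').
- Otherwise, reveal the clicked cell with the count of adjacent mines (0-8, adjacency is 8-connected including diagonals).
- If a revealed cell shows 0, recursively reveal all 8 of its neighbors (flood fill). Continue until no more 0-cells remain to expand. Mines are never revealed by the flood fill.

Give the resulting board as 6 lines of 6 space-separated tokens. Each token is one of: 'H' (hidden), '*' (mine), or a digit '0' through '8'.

H H H H H H
H H H H H H
H H H H H H
H H H H H H
2 2 1 1 H H
0 0 0 1 H H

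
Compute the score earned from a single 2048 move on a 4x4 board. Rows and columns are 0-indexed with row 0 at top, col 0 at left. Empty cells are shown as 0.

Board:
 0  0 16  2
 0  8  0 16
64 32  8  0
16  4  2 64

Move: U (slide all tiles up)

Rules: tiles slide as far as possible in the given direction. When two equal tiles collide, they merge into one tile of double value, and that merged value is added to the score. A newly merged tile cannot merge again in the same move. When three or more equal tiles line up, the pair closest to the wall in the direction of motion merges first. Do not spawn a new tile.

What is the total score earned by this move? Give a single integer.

Slide up:
col 0: [0, 0, 64, 16] -> [64, 16, 0, 0]  score +0 (running 0)
col 1: [0, 8, 32, 4] -> [8, 32, 4, 0]  score +0 (running 0)
col 2: [16, 0, 8, 2] -> [16, 8, 2, 0]  score +0 (running 0)
col 3: [2, 16, 0, 64] -> [2, 16, 64, 0]  score +0 (running 0)
Board after move:
64  8 16  2
16 32  8 16
 0  4  2 64
 0  0  0  0

Answer: 0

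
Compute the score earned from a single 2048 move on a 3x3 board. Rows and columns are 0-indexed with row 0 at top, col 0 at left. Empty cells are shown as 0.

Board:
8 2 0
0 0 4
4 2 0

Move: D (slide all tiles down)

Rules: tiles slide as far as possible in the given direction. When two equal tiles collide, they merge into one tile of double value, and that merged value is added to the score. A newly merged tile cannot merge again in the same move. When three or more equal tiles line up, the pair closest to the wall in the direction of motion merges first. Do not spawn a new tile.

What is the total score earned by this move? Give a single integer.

Answer: 4

Derivation:
Slide down:
col 0: [8, 0, 4] -> [0, 8, 4]  score +0 (running 0)
col 1: [2, 0, 2] -> [0, 0, 4]  score +4 (running 4)
col 2: [0, 4, 0] -> [0, 0, 4]  score +0 (running 4)
Board after move:
0 0 0
8 0 0
4 4 4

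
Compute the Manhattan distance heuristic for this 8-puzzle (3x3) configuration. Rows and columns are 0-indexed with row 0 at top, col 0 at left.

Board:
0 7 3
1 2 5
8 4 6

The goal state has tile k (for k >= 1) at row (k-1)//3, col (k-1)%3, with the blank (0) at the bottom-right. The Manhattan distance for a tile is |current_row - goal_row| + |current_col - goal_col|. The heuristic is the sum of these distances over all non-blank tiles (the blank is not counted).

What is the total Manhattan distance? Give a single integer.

Answer: 10

Derivation:
Tile 7: at (0,1), goal (2,0), distance |0-2|+|1-0| = 3
Tile 3: at (0,2), goal (0,2), distance |0-0|+|2-2| = 0
Tile 1: at (1,0), goal (0,0), distance |1-0|+|0-0| = 1
Tile 2: at (1,1), goal (0,1), distance |1-0|+|1-1| = 1
Tile 5: at (1,2), goal (1,1), distance |1-1|+|2-1| = 1
Tile 8: at (2,0), goal (2,1), distance |2-2|+|0-1| = 1
Tile 4: at (2,1), goal (1,0), distance |2-1|+|1-0| = 2
Tile 6: at (2,2), goal (1,2), distance |2-1|+|2-2| = 1
Sum: 3 + 0 + 1 + 1 + 1 + 1 + 2 + 1 = 10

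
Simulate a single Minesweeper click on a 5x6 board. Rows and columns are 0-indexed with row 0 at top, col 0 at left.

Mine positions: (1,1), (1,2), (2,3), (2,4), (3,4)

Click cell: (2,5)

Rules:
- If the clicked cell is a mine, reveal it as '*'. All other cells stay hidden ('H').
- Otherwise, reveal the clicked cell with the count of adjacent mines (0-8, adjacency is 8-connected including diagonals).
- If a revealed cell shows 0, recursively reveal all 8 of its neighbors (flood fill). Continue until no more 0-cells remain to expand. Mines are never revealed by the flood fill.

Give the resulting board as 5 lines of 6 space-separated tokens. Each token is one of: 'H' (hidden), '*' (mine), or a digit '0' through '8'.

H H H H H H
H H H H H H
H H H H H 2
H H H H H H
H H H H H H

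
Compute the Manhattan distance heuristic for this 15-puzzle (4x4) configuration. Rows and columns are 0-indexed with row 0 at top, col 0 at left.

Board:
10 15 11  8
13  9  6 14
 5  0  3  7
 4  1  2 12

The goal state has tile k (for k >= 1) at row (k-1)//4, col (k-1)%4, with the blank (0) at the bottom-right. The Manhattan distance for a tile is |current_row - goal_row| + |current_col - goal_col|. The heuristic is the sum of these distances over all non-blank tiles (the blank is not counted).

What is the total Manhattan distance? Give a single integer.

Answer: 39

Derivation:
Tile 10: (0,0)->(2,1) = 3
Tile 15: (0,1)->(3,2) = 4
Tile 11: (0,2)->(2,2) = 2
Tile 8: (0,3)->(1,3) = 1
Tile 13: (1,0)->(3,0) = 2
Tile 9: (1,1)->(2,0) = 2
Tile 6: (1,2)->(1,1) = 1
Tile 14: (1,3)->(3,1) = 4
Tile 5: (2,0)->(1,0) = 1
Tile 3: (2,2)->(0,2) = 2
Tile 7: (2,3)->(1,2) = 2
Tile 4: (3,0)->(0,3) = 6
Tile 1: (3,1)->(0,0) = 4
Tile 2: (3,2)->(0,1) = 4
Tile 12: (3,3)->(2,3) = 1
Sum: 3 + 4 + 2 + 1 + 2 + 2 + 1 + 4 + 1 + 2 + 2 + 6 + 4 + 4 + 1 = 39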